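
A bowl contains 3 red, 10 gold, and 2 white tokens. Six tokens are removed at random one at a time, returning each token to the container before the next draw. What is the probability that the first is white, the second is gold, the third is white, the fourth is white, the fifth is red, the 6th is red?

16/253125

Multiply the conditional probability of each draw in order, with replacement (the composition resets each draw).
P = (2/15) · (10/15) · (2/15) · (2/15) · (3/15) · (3/15) = 16/253125 ≈ 0.0001.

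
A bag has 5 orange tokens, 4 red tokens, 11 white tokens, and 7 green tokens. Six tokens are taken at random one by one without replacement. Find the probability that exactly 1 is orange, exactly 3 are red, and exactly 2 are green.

14/9867

Unordered draws without replacement: count favorable combinations over C(27,6).
Favorable = C(5,1) · C(4,3) · C(11,0) · C(7,2) = 420; total = C(27,6) = 296010.
P = 420/296010 = 14/9867 ≈ 0.0014.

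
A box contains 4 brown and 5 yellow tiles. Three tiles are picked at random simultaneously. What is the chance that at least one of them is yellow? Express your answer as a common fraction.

20/21

Use the complement: P(at least one yellow) = 1 − P(no yellow).
P(none) = C(4,3)/C(9,3) = 4/84.
So P = 1 − 4/84 = 20/21 ≈ 0.9524.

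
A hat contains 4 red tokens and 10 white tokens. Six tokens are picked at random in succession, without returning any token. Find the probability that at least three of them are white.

Sum the hypergeometric tail for j = 3,…,6 white tokens.
Favorable = C(10,3)·C(4,3) + C(10,4)·C(4,2) + C(10,5)·C(4,1) + C(10,6)·C(4,0) = 2958; total = C(14,6) = 3003.
P = 2958/3003 = 986/1001 ≈ 0.9850.

986/1001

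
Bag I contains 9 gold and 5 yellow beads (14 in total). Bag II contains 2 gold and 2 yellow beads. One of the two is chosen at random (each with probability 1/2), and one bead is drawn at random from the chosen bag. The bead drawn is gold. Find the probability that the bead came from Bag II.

7/16

P(gold | Bag I) = 9/14; P(gold | Bag II) = 1/2.
P(gold) = 1/2·9/14 + 1/2·1/2 = 4/7.
By Bayes' rule, P(Bag II | gold) = 1/4 / 4/7 = 7/16 ≈ 0.4375.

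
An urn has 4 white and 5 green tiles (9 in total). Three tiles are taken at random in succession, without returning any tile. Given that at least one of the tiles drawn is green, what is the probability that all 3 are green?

1/8

P(all 3 green) = C(5,3)/C(9,3) = 5/42; P(at least one green) = 1 − C(4,3)/C(9,3) = 20/21.
Since 'all 3 green' ⊆ 'at least one green', P(all 3 | at least one) = 5/42 / 20/21 = 1/8 ≈ 0.1250.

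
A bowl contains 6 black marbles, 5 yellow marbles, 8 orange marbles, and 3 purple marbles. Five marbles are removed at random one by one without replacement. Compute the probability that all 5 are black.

Unordered draws without replacement: count favorable combinations over C(22,5).
Favorable = C(6,5) · C(5,0) · C(8,0) · C(3,0) = 6; total = C(22,5) = 26334.
P = 6/26334 = 1/4389 ≈ 0.0002.

1/4389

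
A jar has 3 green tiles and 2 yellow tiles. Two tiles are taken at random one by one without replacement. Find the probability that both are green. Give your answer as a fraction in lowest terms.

3/10

Multiply the conditional probability of each draw in order, without replacement, so each draw removes one from its color and from the total.
P = (3/5) · (2/4) = 3/10 ≈ 0.3000.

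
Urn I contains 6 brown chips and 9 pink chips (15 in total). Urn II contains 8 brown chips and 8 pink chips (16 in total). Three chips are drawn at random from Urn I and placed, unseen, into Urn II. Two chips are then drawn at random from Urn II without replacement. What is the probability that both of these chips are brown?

1331/5985

Condition on how many of the transferred chips are brown (from Urn I: 6 brown of 15; then Urn II has 19 total).
  0 brown: C(6,0)C(9,3)/C(15,3) = 12/65; then P = C(8,2)/C(19,2) = 28/171
  1 brown: C(6,1)C(9,2)/C(15,3) = 216/455; then P = C(9,2)/C(19,2) = 4/19
  2 brown: C(6,2)C(9,1)/C(15,3) = 27/91; then P = C(10,2)/C(19,2) = 5/19
  3 brown: C(6,3)C(9,0)/C(15,3) = 4/91; then P = C(11,2)/C(19,2) = 55/171
P(both brown) = 1331/5985 ≈ 0.2224.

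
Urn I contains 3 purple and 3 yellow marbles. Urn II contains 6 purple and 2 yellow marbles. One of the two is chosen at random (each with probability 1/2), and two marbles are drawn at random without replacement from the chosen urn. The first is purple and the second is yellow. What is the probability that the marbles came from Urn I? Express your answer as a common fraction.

7/12

P(E | Urn I) = 3/10; P(E | Urn II) = 3/14.
P(E) = 1/2·3/10 + 1/2·3/14 = 9/35.
By Bayes' rule, P(Urn I | E) = 3/20 / 9/35 = 7/12 ≈ 0.5833.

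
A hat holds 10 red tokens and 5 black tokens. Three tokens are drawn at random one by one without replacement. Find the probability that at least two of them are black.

Sum the hypergeometric tail for j = 2,…,3 black tokens.
Favorable = C(5,2)·C(10,1) + C(5,3)·C(10,0) = 110; total = C(15,3) = 455.
P = 110/455 = 22/91 ≈ 0.2418.

22/91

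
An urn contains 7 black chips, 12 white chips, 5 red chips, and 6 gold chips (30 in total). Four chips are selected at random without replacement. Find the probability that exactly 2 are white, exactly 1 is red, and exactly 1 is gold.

Unordered draws without replacement: count favorable combinations over C(30,4).
Favorable = C(7,0) · C(12,2) · C(5,1) · C(6,1) = 1980; total = C(30,4) = 27405.
P = 1980/27405 = 44/609 ≈ 0.0722.

44/609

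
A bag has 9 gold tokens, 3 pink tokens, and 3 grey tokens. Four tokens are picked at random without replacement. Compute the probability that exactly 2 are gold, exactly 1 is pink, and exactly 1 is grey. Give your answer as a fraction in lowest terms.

108/455

Unordered draws without replacement: count favorable combinations over C(15,4).
Favorable = C(9,2) · C(3,1) · C(3,1) = 324; total = C(15,4) = 1365.
P = 324/1365 = 108/455 ≈ 0.2374.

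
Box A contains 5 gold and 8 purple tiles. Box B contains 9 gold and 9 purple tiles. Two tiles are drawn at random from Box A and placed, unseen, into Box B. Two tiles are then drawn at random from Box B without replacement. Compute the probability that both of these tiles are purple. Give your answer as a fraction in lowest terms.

Condition on how many of the transferred tiles are purple (from Box A: 8 purple of 13; then Box B has 20 total).
  0 purple: C(8,0)C(5,2)/C(13,2) = 5/39; then P = C(9,2)/C(20,2) = 18/95
  1 purple: C(8,1)C(5,1)/C(13,2) = 20/39; then P = C(10,2)/C(20,2) = 9/38
  2 purple: C(8,2)C(5,0)/C(13,2) = 14/39; then P = C(11,2)/C(20,2) = 11/38
P(both purple) = 185/741 ≈ 0.2497.

185/741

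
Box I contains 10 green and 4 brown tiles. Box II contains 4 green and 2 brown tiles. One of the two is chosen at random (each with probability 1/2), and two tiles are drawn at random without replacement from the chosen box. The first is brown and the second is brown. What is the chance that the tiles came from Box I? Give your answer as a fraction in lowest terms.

90/181

P(E | Box I) = 6/91; P(E | Box II) = 1/15.
P(E) = 1/2·6/91 + 1/2·1/15 = 181/2730.
By Bayes' rule, P(Box I | E) = 3/91 / 181/2730 = 90/181 ≈ 0.4972.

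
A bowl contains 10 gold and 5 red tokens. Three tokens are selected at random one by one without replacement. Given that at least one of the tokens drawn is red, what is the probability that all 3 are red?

P(all 3 red) = C(5,3)/C(15,3) = 2/91; P(at least one red) = 1 − C(10,3)/C(15,3) = 67/91.
Since 'all 3 red' ⊆ 'at least one red', P(all 3 | at least one) = 2/91 / 67/91 = 2/67 ≈ 0.0299.

2/67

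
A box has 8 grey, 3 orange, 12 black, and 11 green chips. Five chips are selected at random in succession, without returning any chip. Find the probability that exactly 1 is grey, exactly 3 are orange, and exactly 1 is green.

1/3162

Unordered draws without replacement: count favorable combinations over C(34,5).
Favorable = C(8,1) · C(3,3) · C(12,0) · C(11,1) = 88; total = C(34,5) = 278256.
P = 88/278256 = 1/3162 ≈ 0.0003.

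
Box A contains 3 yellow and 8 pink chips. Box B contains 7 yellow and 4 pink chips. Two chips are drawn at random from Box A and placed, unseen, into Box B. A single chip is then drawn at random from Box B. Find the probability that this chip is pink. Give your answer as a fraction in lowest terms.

Condition on how many of the transferred chips are pink (from Box A: 8 pink of 11; then Box B has 13 total).
  0 pink: C(8,0)C(3,2)/C(11,2) = 3/55; then P = 4/13
  1 pink: C(8,1)C(3,1)/C(11,2) = 24/55; then P = 5/13
  2 pink: C(8,2)C(3,0)/C(11,2) = 28/55; then P = 6/13
P(pink from Box B) = 60/143 ≈ 0.4196.

60/143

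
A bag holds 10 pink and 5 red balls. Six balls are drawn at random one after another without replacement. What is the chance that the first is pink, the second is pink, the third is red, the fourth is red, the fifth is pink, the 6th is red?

12/1001

Multiply the conditional probability of each draw in order, without replacement, so each draw removes one from its color and from the total.
P = (10/15) · (9/14) · (5/13) · (4/12) · (8/11) · (3/10) = 12/1001 ≈ 0.0120.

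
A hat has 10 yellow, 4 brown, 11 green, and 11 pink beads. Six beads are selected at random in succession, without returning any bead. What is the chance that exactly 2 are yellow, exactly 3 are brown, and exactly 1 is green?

Unordered draws without replacement: count favorable combinations over C(36,6).
Favorable = C(10,2) · C(4,3) · C(11,1) · C(11,0) = 1980; total = C(36,6) = 1947792.
P = 1980/1947792 = 15/14756 ≈ 0.0010.

15/14756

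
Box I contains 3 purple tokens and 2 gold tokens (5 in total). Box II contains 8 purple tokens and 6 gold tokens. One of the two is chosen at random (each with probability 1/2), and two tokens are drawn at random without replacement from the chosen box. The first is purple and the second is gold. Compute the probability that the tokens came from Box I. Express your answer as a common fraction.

91/171

P(E | Box I) = 3/10; P(E | Box II) = 24/91.
P(E) = 1/2·3/10 + 1/2·24/91 = 513/1820.
By Bayes' rule, P(Box I | E) = 3/20 / 513/1820 = 91/171 ≈ 0.5322.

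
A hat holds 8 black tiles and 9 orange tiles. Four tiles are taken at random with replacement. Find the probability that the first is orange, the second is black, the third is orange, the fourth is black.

Multiply the conditional probability of each draw in order, with replacement (the composition resets each draw).
P = (9/17) · (8/17) · (9/17) · (8/17) = 5184/83521 ≈ 0.0621.

5184/83521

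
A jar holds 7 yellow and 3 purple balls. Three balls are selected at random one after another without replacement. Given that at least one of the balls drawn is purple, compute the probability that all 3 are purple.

1/85

P(all 3 purple) = C(3,3)/C(10,3) = 1/120; P(at least one purple) = 1 − C(7,3)/C(10,3) = 17/24.
Since 'all 3 purple' ⊆ 'at least one purple', P(all 3 | at least one) = 1/120 / 17/24 = 1/85 ≈ 0.0118.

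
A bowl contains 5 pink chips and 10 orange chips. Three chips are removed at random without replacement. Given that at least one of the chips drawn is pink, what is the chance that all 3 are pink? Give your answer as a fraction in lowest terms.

P(all 3 pink) = C(5,3)/C(15,3) = 2/91; P(at least one pink) = 1 − C(10,3)/C(15,3) = 67/91.
Since 'all 3 pink' ⊆ 'at least one pink', P(all 3 | at least one) = 2/91 / 67/91 = 2/67 ≈ 0.0299.

2/67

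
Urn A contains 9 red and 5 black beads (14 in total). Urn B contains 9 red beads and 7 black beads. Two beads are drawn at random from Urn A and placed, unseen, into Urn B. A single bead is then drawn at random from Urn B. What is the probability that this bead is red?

Condition on how many of the transferred beads are red (from Urn A: 9 red of 14; then Urn B has 18 total).
  0 red: C(9,0)C(5,2)/C(14,2) = 10/91; then P = 9/18
  1 red: C(9,1)C(5,1)/C(14,2) = 45/91; then P = 10/18
  2 red: C(9,2)C(5,0)/C(14,2) = 36/91; then P = 11/18
P(red from Urn B) = 4/7 ≈ 0.5714.

4/7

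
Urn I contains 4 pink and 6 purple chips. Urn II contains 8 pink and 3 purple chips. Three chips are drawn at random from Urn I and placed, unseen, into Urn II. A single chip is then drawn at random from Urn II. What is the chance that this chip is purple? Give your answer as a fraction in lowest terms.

Condition on how many of the transferred chips are purple (from Urn I: 6 purple of 10; then Urn II has 14 total).
  0 purple: C(6,0)C(4,3)/C(10,3) = 1/30; then P = 3/14
  1 purple: C(6,1)C(4,2)/C(10,3) = 3/10; then P = 4/14
  2 purple: C(6,2)C(4,1)/C(10,3) = 1/2; then P = 5/14
  3 purple: C(6,3)C(4,0)/C(10,3) = 1/6; then P = 6/14
P(purple from Urn II) = 12/35 ≈ 0.3429.

12/35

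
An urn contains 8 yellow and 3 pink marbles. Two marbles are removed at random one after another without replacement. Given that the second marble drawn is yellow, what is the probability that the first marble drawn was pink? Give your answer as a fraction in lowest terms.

P(first=pink and the second marble drawn is yellow) = (3/11)·(8/10) = 12/55.
P(the second marble drawn is yellow) = Σ over first color = 28/55 + 12/55 = 8/11.
By Bayes, P(first=pink | the second marble drawn is yellow) = 12/55 / 8/11 = 3/10 ≈ 0.3000.

3/10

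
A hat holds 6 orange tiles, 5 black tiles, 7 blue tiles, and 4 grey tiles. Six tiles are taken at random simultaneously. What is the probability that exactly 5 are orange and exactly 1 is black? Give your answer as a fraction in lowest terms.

10/24871

Unordered draws without replacement: count favorable combinations over C(22,6).
Favorable = C(6,5) · C(5,1) · C(7,0) · C(4,0) = 30; total = C(22,6) = 74613.
P = 30/74613 = 10/24871 ≈ 0.0004.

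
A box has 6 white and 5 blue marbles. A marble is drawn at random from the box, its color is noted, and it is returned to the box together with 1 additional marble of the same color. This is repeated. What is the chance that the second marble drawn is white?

6/11

Condition on the first draw. If first is white (prob 6/11), second-white has prob (7)/(12); if not (prob 5/11), it has prob 6/(12).
P = (6/11)·(7/12) + (5/11)·(6/12) = 6/11 ≈ 0.5455.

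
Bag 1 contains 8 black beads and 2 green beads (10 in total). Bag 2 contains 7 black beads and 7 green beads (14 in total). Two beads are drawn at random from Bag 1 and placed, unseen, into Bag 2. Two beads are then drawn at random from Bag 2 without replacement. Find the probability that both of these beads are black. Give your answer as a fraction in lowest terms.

1477/5400

Condition on how many of the transferred beads are black (from Bag 1: 8 black of 10; then Bag 2 has 16 total).
  0 black: C(8,0)C(2,2)/C(10,2) = 1/45; then P = C(7,2)/C(16,2) = 7/40
  1 black: C(8,1)C(2,1)/C(10,2) = 16/45; then P = C(8,2)/C(16,2) = 7/30
  2 black: C(8,2)C(2,0)/C(10,2) = 28/45; then P = C(9,2)/C(16,2) = 3/10
P(both black) = 1477/5400 ≈ 0.2735.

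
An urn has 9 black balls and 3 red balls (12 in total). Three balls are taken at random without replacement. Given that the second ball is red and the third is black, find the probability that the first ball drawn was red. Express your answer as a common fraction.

1/5

P(first=red and the second ball is red and the third is black) = (3/12)·(2/11)·(9/10) = 9/220.
P(E) = Σ over first color = 9/55 + 9/220 = 9/44.
By Bayes, P(first=red | E) = 9/220 / 9/44 = 1/5 ≈ 0.2000.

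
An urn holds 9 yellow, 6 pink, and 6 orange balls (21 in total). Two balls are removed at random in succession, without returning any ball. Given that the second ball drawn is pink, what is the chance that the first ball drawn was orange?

3/10

P(first=orange and the second ball drawn is pink) = (6/21)·(6/20) = 3/35.
P(the second ball drawn is pink) = Σ over first color = 9/70 + 1/14 + 3/35 = 2/7.
By Bayes, P(first=orange | the second ball drawn is pink) = 3/35 / 2/7 = 3/10 ≈ 0.3000.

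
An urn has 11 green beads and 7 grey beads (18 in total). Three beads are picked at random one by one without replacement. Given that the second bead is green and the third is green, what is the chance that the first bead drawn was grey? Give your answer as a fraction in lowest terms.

7/16

P(first=grey and the second bead is green and the third is green) = (7/18)·(11/17)·(10/16) = 385/2448.
P(E) = Σ over first color = 55/272 + 385/2448 = 55/153.
By Bayes, P(first=grey | E) = 385/2448 / 55/153 = 7/16 ≈ 0.4375.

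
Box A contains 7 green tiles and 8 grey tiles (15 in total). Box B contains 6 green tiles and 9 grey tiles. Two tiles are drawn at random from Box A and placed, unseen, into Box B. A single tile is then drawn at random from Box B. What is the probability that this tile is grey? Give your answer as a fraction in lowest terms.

151/255

Condition on how many of the transferred tiles are grey (from Box A: 8 grey of 15; then Box B has 17 total).
  0 grey: C(8,0)C(7,2)/C(15,2) = 1/5; then P = 9/17
  1 grey: C(8,1)C(7,1)/C(15,2) = 8/15; then P = 10/17
  2 grey: C(8,2)C(7,0)/C(15,2) = 4/15; then P = 11/17
P(grey from Box B) = 151/255 ≈ 0.5922.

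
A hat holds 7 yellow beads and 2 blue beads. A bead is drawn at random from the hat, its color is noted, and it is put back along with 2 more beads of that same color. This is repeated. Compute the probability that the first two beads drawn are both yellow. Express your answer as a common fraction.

After a yellow draw the hat holds 9 yellow out of 11.
P = (7/9)·(9/11) = 7/11 ≈ 0.6364.

7/11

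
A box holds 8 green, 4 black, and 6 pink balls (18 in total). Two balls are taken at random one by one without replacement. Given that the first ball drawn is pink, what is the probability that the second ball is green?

8/17

After removing 1 pink, the box has 8 green out of 17 remaining.
P(second is green | given) = 8/17 ≈ 0.4706.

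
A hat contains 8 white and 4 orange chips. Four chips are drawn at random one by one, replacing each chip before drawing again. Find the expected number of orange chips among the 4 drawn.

By linearity of expectation, E[X] = Σ P(draw i is orange); each independent draw has P(orange) = 4/12.
E[X] = 4 · 4/12 = 4/3 ≈ 1.3333.

4/3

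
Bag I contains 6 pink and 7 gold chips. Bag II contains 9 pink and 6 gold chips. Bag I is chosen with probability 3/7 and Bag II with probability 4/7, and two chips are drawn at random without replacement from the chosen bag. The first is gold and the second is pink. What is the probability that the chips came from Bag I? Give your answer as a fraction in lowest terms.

P(E | Bag I) = 7/26; P(E | Bag II) = 9/35.
P(E) = 3/7·7/26 + 4/7·9/35 = 1671/6370.
By Bayes' rule, P(Bag I | E) = 3/26 / 1671/6370 = 245/557 ≈ 0.4399.

245/557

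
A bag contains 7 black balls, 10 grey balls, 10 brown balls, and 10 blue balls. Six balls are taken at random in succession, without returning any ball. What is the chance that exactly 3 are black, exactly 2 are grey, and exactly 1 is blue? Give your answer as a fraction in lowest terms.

375/55352

Unordered draws without replacement: count favorable combinations over C(37,6).
Favorable = C(7,3) · C(10,2) · C(10,0) · C(10,1) = 15750; total = C(37,6) = 2324784.
P = 15750/2324784 = 375/55352 ≈ 0.0068.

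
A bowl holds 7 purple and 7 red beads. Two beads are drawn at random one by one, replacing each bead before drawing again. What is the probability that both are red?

Multiply the conditional probability of each draw in order, with replacement (the composition resets each draw).
P = (7/14) · (7/14) = 1/4 ≈ 0.2500.

1/4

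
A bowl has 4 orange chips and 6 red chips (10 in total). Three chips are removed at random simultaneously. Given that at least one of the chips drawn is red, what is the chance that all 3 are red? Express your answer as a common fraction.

5/29

P(all 3 red) = C(6,3)/C(10,3) = 1/6; P(at least one red) = 1 − C(4,3)/C(10,3) = 29/30.
Since 'all 3 red' ⊆ 'at least one red', P(all 3 | at least one) = 1/6 / 29/30 = 5/29 ≈ 0.1724.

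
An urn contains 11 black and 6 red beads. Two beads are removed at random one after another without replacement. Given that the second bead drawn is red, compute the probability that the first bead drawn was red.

P(first=red and the second bead drawn is red) = (6/17)·(5/16) = 15/136.
P(the second bead drawn is red) = Σ over first color = 33/136 + 15/136 = 6/17.
By Bayes, P(first=red | the second bead drawn is red) = 15/136 / 6/17 = 5/16 ≈ 0.3125.

5/16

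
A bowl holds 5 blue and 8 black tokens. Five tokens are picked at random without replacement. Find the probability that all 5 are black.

56/1287

Multiply the conditional probability of each draw in order, without replacement, so each draw removes one from its color and from the total.
P = (8/13) · (7/12) · (6/11) · (5/10) · (4/9) = 56/1287 ≈ 0.0435.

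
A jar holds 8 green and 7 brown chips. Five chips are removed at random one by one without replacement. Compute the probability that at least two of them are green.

386/429

Sum the hypergeometric tail for j = 2,…,5 green chips.
Favorable = C(8,2)·C(7,3) + C(8,3)·C(7,2) + C(8,4)·C(7,1) + C(8,5)·C(7,0) = 2702; total = C(15,5) = 3003.
P = 2702/3003 = 386/429 ≈ 0.8998.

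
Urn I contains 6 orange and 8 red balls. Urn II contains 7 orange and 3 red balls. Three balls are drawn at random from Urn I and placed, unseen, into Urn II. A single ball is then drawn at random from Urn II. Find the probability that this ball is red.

Condition on how many of the transferred balls are red (from Urn I: 8 red of 14; then Urn II has 13 total).
  0 red: C(8,0)C(6,3)/C(14,3) = 5/91; then P = 3/13
  1 red: C(8,1)C(6,2)/C(14,3) = 30/91; then P = 4/13
  2 red: C(8,2)C(6,1)/C(14,3) = 6/13; then P = 5/13
  3 red: C(8,3)C(6,0)/C(14,3) = 2/13; then P = 6/13
P(red from Urn II) = 33/91 ≈ 0.3626.

33/91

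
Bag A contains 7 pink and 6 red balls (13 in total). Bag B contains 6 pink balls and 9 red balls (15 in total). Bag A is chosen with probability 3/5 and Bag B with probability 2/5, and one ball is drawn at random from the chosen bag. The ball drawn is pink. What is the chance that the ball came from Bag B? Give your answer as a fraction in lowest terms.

P(pink | Bag A) = 7/13; P(pink | Bag B) = 2/5.
P(pink) = 3/5·7/13 + 2/5·2/5 = 157/325.
By Bayes' rule, P(Bag B | pink) = 4/25 / 157/325 = 52/157 ≈ 0.3312.

52/157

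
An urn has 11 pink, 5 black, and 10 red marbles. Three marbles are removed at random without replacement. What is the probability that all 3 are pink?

33/520

Unordered draws without replacement: count favorable combinations over C(26,3).
Favorable = C(11,3) · C(5,0) · C(10,0) = 165; total = C(26,3) = 2600.
P = 165/2600 = 33/520 ≈ 0.0635.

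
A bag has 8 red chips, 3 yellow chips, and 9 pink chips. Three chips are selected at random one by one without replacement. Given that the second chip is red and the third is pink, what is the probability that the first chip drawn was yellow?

1/6

P(first=yellow and the second chip is red and the third is pink) = (3/20)·(8/19)·(9/18) = 3/95.
P(E) = Σ over first color = 7/95 + 3/95 + 8/95 = 18/95.
By Bayes, P(first=yellow | E) = 3/95 / 18/95 = 1/6 ≈ 0.1667.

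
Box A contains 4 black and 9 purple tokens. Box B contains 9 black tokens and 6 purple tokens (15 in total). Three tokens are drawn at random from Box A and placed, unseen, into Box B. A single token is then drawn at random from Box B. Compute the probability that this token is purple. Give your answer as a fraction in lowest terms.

35/78

Condition on how many of the transferred tokens are purple (from Box A: 9 purple of 13; then Box B has 18 total).
  0 purple: C(9,0)C(4,3)/C(13,3) = 2/143; then P = 6/18
  1 purple: C(9,1)C(4,2)/C(13,3) = 27/143; then P = 7/18
  2 purple: C(9,2)C(4,1)/C(13,3) = 72/143; then P = 8/18
  3 purple: C(9,3)C(4,0)/C(13,3) = 42/143; then P = 9/18
P(purple from Box B) = 35/78 ≈ 0.4487.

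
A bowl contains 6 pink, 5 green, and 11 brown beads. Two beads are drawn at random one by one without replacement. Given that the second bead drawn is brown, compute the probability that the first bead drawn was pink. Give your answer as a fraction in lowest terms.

2/7

P(first=pink and the second bead drawn is brown) = (6/22)·(11/21) = 1/7.
P(the second bead drawn is brown) = Σ over first color = 1/7 + 5/42 + 5/21 = 1/2.
By Bayes, P(first=pink | the second bead drawn is brown) = 1/7 / 1/2 = 2/7 ≈ 0.2857.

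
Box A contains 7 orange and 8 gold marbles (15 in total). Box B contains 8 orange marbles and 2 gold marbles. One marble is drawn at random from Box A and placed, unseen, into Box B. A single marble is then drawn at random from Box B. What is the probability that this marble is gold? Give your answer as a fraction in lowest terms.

38/165

Condition on how many of the transferred marbles are gold (from Box A: 8 gold of 15; then Box B has 11 total).
  0 gold: C(8,0)C(7,1)/C(15,1) = 7/15; then P = 2/11
  1 gold: C(8,1)C(7,0)/C(15,1) = 8/15; then P = 3/11
P(gold from Box B) = 38/165 ≈ 0.2303.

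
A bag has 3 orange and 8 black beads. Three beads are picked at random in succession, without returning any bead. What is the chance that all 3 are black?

Unordered draws without replacement: count favorable combinations over C(11,3).
Favorable = C(3,0) · C(8,3) = 56; total = C(11,3) = 165.
P = 56/165 = 56/165 ≈ 0.3394.

56/165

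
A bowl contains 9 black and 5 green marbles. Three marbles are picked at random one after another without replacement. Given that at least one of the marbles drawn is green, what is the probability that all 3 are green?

P(all 3 green) = C(5,3)/C(14,3) = 5/182; P(at least one green) = 1 − C(9,3)/C(14,3) = 10/13.
Since 'all 3 green' ⊆ 'at least one green', P(all 3 | at least one) = 5/182 / 10/13 = 1/28 ≈ 0.0357.

1/28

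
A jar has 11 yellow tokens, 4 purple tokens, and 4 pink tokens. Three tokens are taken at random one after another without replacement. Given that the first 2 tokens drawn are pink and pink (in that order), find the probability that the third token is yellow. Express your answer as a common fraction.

11/17

After removing 2 pink, the jar has 11 yellow out of 17 remaining.
P(third is yellow | given) = 11/17 ≈ 0.6471.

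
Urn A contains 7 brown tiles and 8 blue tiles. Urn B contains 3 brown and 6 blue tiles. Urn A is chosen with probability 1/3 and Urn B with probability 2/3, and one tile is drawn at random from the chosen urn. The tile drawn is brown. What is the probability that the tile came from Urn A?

P(brown | Urn A) = 7/15; P(brown | Urn B) = 1/3.
P(brown) = 1/3·7/15 + 2/3·1/3 = 17/45.
By Bayes' rule, P(Urn A | brown) = 7/45 / 17/45 = 7/17 ≈ 0.4118.

7/17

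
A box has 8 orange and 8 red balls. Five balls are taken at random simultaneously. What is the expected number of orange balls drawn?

5/2

By linearity of expectation, E[X] = Σ P(draw i is orange); by symmetry each draw (even without replacement) has P(orange) = 8/16.
E[X] = 5 · 8/16 = 5/2 ≈ 2.5000.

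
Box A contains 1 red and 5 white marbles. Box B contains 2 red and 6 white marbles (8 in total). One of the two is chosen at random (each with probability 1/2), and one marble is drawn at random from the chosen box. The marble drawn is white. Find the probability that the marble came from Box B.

P(white | Box A) = 5/6; P(white | Box B) = 3/4.
P(white) = 1/2·5/6 + 1/2·3/4 = 19/24.
By Bayes' rule, P(Box B | white) = 3/8 / 19/24 = 9/19 ≈ 0.4737.

9/19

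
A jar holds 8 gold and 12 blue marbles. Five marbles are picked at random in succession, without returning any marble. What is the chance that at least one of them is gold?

Use the complement: P(at least one gold) = 1 − P(no gold).
P(none) = C(12,5)/C(20,5) = 792/15504.
So P = 1 − 792/15504 = 613/646 ≈ 0.9489.

613/646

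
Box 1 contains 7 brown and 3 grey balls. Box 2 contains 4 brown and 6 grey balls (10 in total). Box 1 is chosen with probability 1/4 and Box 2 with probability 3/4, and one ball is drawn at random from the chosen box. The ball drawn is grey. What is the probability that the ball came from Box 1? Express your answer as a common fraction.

1/7

P(grey | Box 1) = 3/10; P(grey | Box 2) = 3/5.
P(grey) = 1/4·3/10 + 3/4·3/5 = 21/40.
By Bayes' rule, P(Box 1 | grey) = 3/40 / 21/40 = 1/7 ≈ 0.1429.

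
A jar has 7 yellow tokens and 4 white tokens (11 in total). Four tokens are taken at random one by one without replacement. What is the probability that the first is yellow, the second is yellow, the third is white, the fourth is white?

7/110

Multiply the conditional probability of each draw in order, without replacement, so each draw removes one from its color and from the total.
P = (7/11) · (6/10) · (4/9) · (3/8) = 7/110 ≈ 0.0636.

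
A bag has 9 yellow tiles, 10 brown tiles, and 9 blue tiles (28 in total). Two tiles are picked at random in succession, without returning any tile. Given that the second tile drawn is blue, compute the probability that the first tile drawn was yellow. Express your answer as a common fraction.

P(first=yellow and the second tile drawn is blue) = (9/28)·(9/27) = 3/28.
P(the second tile drawn is blue) = Σ over first color = 3/28 + 5/42 + 2/21 = 9/28.
By Bayes, P(first=yellow | the second tile drawn is blue) = 3/28 / 9/28 = 1/3 ≈ 0.3333.

1/3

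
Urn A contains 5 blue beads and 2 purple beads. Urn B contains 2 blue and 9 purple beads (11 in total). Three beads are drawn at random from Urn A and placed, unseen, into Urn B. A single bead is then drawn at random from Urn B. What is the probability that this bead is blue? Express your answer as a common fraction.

Condition on how many of the transferred beads are blue (from Urn A: 5 blue of 7; then Urn B has 14 total).
  1 blue: C(5,1)C(2,2)/C(7,3) = 1/7; then P = 3/14
  2 blue: C(5,2)C(2,1)/C(7,3) = 4/7; then P = 4/14
  3 blue: C(5,3)C(2,0)/C(7,3) = 2/7; then P = 5/14
P(blue from Urn B) = 29/98 ≈ 0.2959.

29/98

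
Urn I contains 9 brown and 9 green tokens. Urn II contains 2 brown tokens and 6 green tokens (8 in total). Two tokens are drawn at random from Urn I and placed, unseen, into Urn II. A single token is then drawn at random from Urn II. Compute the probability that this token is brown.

Condition on how many of the transferred tokens are brown (from Urn I: 9 brown of 18; then Urn II has 10 total).
  0 brown: C(9,0)C(9,2)/C(18,2) = 4/17; then P = 2/10
  1 brown: C(9,1)C(9,1)/C(18,2) = 9/17; then P = 3/10
  2 brown: C(9,2)C(9,0)/C(18,2) = 4/17; then P = 4/10
P(brown from Urn II) = 3/10 ≈ 0.3000.

3/10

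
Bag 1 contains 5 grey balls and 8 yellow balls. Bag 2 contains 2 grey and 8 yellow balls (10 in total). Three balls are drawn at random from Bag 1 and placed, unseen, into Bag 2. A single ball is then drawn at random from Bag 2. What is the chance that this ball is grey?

41/169

Condition on how many of the transferred balls are grey (from Bag 1: 5 grey of 13; then Bag 2 has 13 total).
  0 grey: C(5,0)C(8,3)/C(13,3) = 28/143; then P = 2/13
  1 grey: C(5,1)C(8,2)/C(13,3) = 70/143; then P = 3/13
  2 grey: C(5,2)C(8,1)/C(13,3) = 40/143; then P = 4/13
  3 grey: C(5,3)C(8,0)/C(13,3) = 5/143; then P = 5/13
P(grey from Bag 2) = 41/169 ≈ 0.2426.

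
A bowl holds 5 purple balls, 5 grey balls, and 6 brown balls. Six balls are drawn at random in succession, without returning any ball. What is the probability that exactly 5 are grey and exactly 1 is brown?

Unordered draws without replacement: count favorable combinations over C(16,6).
Favorable = C(5,0) · C(5,5) · C(6,1) = 6; total = C(16,6) = 8008.
P = 6/8008 = 3/4004 ≈ 0.0007.

3/4004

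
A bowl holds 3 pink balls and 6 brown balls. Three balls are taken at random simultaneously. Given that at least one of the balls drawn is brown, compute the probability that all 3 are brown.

20/83

P(all 3 brown) = C(6,3)/C(9,3) = 5/21; P(at least one brown) = 1 − C(3,3)/C(9,3) = 83/84.
Since 'all 3 brown' ⊆ 'at least one brown', P(all 3 | at least one) = 5/21 / 83/84 = 20/83 ≈ 0.2410.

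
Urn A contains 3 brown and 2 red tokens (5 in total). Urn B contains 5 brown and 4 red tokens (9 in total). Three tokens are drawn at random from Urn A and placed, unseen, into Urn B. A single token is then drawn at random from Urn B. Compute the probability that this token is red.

Condition on how many of the transferred tokens are red (from Urn A: 2 red of 5; then Urn B has 12 total).
  0 red: C(2,0)C(3,3)/C(5,3) = 1/10; then P = 4/12
  1 red: C(2,1)C(3,2)/C(5,3) = 3/5; then P = 5/12
  2 red: C(2,2)C(3,1)/C(5,3) = 3/10; then P = 6/12
P(red from Urn B) = 13/30 ≈ 0.4333.

13/30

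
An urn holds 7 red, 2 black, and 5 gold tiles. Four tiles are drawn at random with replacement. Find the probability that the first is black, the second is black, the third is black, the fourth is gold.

5/4802

Multiply the conditional probability of each draw in order, with replacement (the composition resets each draw).
P = (2/14) · (2/14) · (2/14) · (5/14) = 5/4802 ≈ 0.0010.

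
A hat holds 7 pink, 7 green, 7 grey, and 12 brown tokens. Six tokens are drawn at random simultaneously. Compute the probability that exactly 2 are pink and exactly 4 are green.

Unordered draws without replacement: count favorable combinations over C(33,6).
Favorable = C(7,2) · C(7,4) · C(7,0) · C(12,0) = 735; total = C(33,6) = 1107568.
P = 735/1107568 = 105/158224 ≈ 0.0007.

105/158224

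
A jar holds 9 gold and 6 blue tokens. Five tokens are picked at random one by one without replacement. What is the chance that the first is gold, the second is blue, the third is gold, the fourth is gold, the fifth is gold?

Multiply the conditional probability of each draw in order, without replacement, so each draw removes one from its color and from the total.
P = (9/15) · (6/14) · (8/13) · (7/12) · (6/11) = 36/715 ≈ 0.0503.

36/715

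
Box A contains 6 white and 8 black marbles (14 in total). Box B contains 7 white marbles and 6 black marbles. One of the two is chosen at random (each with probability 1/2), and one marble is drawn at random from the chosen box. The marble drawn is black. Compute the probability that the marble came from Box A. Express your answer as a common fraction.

P(black | Box A) = 4/7; P(black | Box B) = 6/13.
P(black) = 1/2·4/7 + 1/2·6/13 = 47/91.
By Bayes' rule, P(Box A | black) = 2/7 / 47/91 = 26/47 ≈ 0.5532.

26/47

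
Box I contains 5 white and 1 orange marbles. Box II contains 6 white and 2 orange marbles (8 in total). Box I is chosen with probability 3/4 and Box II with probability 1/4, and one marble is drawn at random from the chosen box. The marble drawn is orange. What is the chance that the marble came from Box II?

1/3

P(orange | Box I) = 1/6; P(orange | Box II) = 1/4.
P(orange) = 3/4·1/6 + 1/4·1/4 = 3/16.
By Bayes' rule, P(Box II | orange) = 1/16 / 3/16 = 1/3 ≈ 0.3333.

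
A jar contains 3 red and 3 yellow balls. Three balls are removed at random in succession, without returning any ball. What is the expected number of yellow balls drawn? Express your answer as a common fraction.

3/2

By linearity of expectation, E[X] = Σ P(draw i is yellow); by symmetry each draw (even without replacement) has P(yellow) = 3/6.
E[X] = 3 · 3/6 = 3/2 ≈ 1.5000.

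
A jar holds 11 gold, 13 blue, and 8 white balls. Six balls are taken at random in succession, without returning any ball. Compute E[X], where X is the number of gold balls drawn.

By linearity of expectation, E[X] = Σ P(draw i is gold); by symmetry each draw (even without replacement) has P(gold) = 11/32.
E[X] = 6 · 11/32 = 33/16 ≈ 2.0625.

33/16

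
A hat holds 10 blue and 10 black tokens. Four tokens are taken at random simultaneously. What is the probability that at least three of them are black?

94/323

Sum the hypergeometric tail for j = 3,…,4 black tokens.
Favorable = C(10,3)·C(10,1) + C(10,4)·C(10,0) = 1410; total = C(20,4) = 4845.
P = 1410/4845 = 94/323 ≈ 0.2910.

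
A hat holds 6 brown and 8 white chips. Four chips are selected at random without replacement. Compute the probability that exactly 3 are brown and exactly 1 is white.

160/1001

Unordered draws without replacement: count favorable combinations over C(14,4).
Favorable = C(6,3) · C(8,1) = 160; total = C(14,4) = 1001.
P = 160/1001 = 160/1001 ≈ 0.1598.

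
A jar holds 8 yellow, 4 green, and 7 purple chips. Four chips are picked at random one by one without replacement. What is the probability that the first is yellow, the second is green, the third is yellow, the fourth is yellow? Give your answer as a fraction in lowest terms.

Multiply the conditional probability of each draw in order, without replacement, so each draw removes one from its color and from the total.
P = (8/19) · (4/18) · (7/17) · (6/16) = 14/969 ≈ 0.0144.

14/969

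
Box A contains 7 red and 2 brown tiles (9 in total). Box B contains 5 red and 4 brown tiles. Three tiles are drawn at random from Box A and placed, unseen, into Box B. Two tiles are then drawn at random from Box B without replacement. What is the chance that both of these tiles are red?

281/792

Condition on how many of the transferred tiles are red (from Box A: 7 red of 9; then Box B has 12 total).
  1 red: C(7,1)C(2,2)/C(9,3) = 1/12; then P = C(6,2)/C(12,2) = 5/22
  2 red: C(7,2)C(2,1)/C(9,3) = 1/2; then P = C(7,2)/C(12,2) = 7/22
  3 red: C(7,3)C(2,0)/C(9,3) = 5/12; then P = C(8,2)/C(12,2) = 14/33
P(both red) = 281/792 ≈ 0.3548.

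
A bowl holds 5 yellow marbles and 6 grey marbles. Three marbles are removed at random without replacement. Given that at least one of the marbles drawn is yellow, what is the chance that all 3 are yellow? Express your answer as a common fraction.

2/29

P(all 3 yellow) = C(5,3)/C(11,3) = 2/33; P(at least one yellow) = 1 − C(6,3)/C(11,3) = 29/33.
Since 'all 3 yellow' ⊆ 'at least one yellow', P(all 3 | at least one) = 2/33 / 29/33 = 2/29 ≈ 0.0690.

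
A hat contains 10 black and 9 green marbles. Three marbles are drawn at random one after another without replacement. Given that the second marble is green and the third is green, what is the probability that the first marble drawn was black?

10/17

P(first=black and the second marble is green and the third is green) = (10/19)·(9/18)·(8/17) = 40/323.
P(E) = Σ over first color = 40/323 + 28/323 = 4/19.
By Bayes, P(first=black | E) = 40/323 / 4/19 = 10/17 ≈ 0.5882.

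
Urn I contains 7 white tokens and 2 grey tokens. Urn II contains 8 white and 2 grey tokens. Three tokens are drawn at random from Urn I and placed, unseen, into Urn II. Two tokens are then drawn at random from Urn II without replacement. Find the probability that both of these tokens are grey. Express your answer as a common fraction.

Condition on how many of the transferred tokens are grey (from Urn I: 2 grey of 9; then Urn II has 13 total).
  0 grey: C(2,0)C(7,3)/C(9,3) = 5/12; then P = C(2,2)/C(13,2) = 1/78
  1 grey: C(2,1)C(7,2)/C(9,3) = 1/2; then P = C(3,2)/C(13,2) = 1/26
  2 grey: C(2,2)C(7,1)/C(9,3) = 1/12; then P = C(4,2)/C(13,2) = 1/13
P(both grey) = 29/936 ≈ 0.0310.

29/936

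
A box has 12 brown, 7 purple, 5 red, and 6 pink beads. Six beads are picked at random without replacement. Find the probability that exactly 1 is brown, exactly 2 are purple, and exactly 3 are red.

8/1885

Unordered draws without replacement: count favorable combinations over C(30,6).
Favorable = C(12,1) · C(7,2) · C(5,3) · C(6,0) = 2520; total = C(30,6) = 593775.
P = 2520/593775 = 8/1885 ≈ 0.0042.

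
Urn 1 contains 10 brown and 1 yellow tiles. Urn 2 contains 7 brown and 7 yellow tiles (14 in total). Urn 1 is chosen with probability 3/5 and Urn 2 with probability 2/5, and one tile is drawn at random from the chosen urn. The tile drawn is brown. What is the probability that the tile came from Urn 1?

P(brown | Urn 1) = 10/11; P(brown | Urn 2) = 1/2.
P(brown) = 3/5·10/11 + 2/5·1/2 = 41/55.
By Bayes' rule, P(Urn 1 | brown) = 6/11 / 41/55 = 30/41 ≈ 0.7317.

30/41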